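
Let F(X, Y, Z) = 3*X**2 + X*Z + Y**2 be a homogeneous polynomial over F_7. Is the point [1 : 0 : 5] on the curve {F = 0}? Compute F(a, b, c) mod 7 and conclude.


F(1,0,5) ≡ 1 (mod 7); P is NOT on the curve.

Evaluate F(1, 0, 5) term-by-term (mod 7).
  3*X**2 ↦ 3·1·1·1 = 3
  X*Z ↦ 1·1·1·5 = 5
  Y**2 ↦ 1·1·0·1 = 0
Sum: F(1, 0, 5) = (3) + (5) + (0) = 8.
Reducing mod 7: 8 ≡ 1 (mod 7).
Since F(a, b, c) ≡ 1 ≠ 0 (mod 7), P does NOT lie on the curve.


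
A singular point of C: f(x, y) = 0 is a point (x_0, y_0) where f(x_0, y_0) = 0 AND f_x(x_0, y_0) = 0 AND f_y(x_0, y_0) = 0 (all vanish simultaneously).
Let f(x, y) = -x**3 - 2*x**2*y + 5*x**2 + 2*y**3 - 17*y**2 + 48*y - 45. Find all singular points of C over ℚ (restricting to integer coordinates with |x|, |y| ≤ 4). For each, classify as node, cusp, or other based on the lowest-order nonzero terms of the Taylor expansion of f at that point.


Singular points: {(0, 3)}; classification: node.

Compute partial derivatives:
  f_x = -3*x**2 - 4*x*y + 10*x.
  f_y = -2*x**2 + 6*y**2 - 34*y + 48.
Scan x_0 ∈ {−4, ..., 4}. For each x_0, f_y(x_0, y) is a polynomial in y; find its integer roots y ∈ {−4, ..., 4}, then test f_x and f at those candidates.
  x = -4: f_y(-4, y) = 6*y**2 - 34*y + 16; no integer root y with |y| ≤ 4.
  x = -3: f_y(-3, y) = 6*y**2 - 34*y + 30; no integer root y with |y| ≤ 4.
  x = -2: f_y(-2, y) = 6*y**2 - 34*y + 40; vanishes at y ∈ {4}. (-2, 4): f_x = 0 but f = -1 ≠ 0.
  x = -1: f_y(-1, y) = 6*y**2 - 34*y + 46; no integer root y with |y| ≤ 4.
  x = 0: f_y(0, y) = 6*y**2 - 34*y + 48; vanishes at y ∈ {3}. (0, 3): f_x = 0, f = 0 — SINGULAR.
  x = 1: f_y(1, y) = 6*y**2 - 34*y + 46; no integer root y with |y| ≤ 4.
  x = 2: f_y(2, y) = 6*y**2 - 34*y + 40; vanishes at y ∈ {4}. (2, 4): f_x = -24 ≠ 0.
  x = 3: f_y(3, y) = 6*y**2 - 34*y + 30; no integer root y with |y| ≤ 4.
  x = 4: f_y(4, y) = 6*y**2 - 34*y + 16; no integer root y with |y| ≤ 4.
Only singular point on the grid: (0, 3).
Classify: substitute x = 0 + u, y = 3 + v and expand: f = -u**3 - 2*u**2*v - u**2 + 2*v**3 + v**2.
No constant or linear terms (consistent with a singular point). Quadratic part: -u**2 + v**2. Cubic part: -u**3 - 2*u**2*v + 2*v**3.
The quadratic part v**2 - u**2 = (v − u)(v + u) splits into two distinct linear factors, so there are two distinct tangent lines y − 3 = ±(x − 0) — this is a node (ordinary double point).
Classification: node.


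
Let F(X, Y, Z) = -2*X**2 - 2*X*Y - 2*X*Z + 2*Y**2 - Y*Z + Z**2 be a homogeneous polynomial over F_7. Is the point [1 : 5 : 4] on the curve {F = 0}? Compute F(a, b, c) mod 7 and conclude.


F(1,5,4) ≡ 5 (mod 7); P is NOT on the curve.

Evaluate F(1, 5, 4) term-by-term (mod 7).
  -2*X**2 ↦ -2·1·1·1 = -2
  -2*X*Y ↦ -2·1·5·1 = -10
  -2*X*Z ↦ -2·1·1·4 = -8
  2*Y**2 ↦ 2·1·25·1 = 50
  -Y*Z ↦ -1·1·5·4 = -20
  Z**2 ↦ 1·1·1·16 = 16
Sum: F(1, 5, 4) = (-2) + (-10) + (-8) + (50) + (-20) + (16) = 26.
Reducing mod 7: 26 ≡ 5 (mod 7).
Since F(a, b, c) ≡ 5 ≠ 0 (mod 7), P does NOT lie on the curve.


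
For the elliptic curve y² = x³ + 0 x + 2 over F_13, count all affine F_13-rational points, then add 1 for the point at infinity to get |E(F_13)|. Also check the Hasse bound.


Affine points = {(1, 4), (1, 9), (2, 6), (2, 7), (3, 4), (3, 9), (4, 1), (4, 12), (5, 6), (5, 7), (6, 6), (6, 7), (9, 4), (9, 9), (10, 1), (10, 12), (12, 1), (12, 12)}; affine count = 18; |E(F_13)| = 19.

Discriminant check: Δ ∝ 4a³ + 27b² = 4·0³ + 27·2² = 4·0 + 27·4 ≡ 4 (mod 13). Nonzero ⇒ E is nonsingular.
For each x ∈ F_13, compute rhs = x³ + 0·x + 2 mod 13, then count y ∈ F_13 with y² ≡ rhs.
  x = 0: rhs = 2, matching y values: none (0 points).
  x = 1: rhs = 3, matching y values: 4, 9 (2 points).
  x = 2: rhs = 10, matching y values: 6, 7 (2 points).
  x = 3: rhs = 3, matching y values: 4, 9 (2 points).
  x = 4: rhs = 1, matching y values: 1, 12 (2 points).
  x = 5: rhs = 10, matching y values: 6, 7 (2 points).
  x = 6: rhs = 10, matching y values: 6, 7 (2 points).
  x = 7: rhs = 7, matching y values: none (0 points).
  x = 8: rhs = 7, matching y values: none (0 points).
  x = 9: rhs = 3, matching y values: 4, 9 (2 points).
  x = 10: rhs = 1, matching y values: 1, 12 (2 points).
  x = 11: rhs = 7, matching y values: none (0 points).
  x = 12: rhs = 1, matching y values: 1, 12 (2 points).
Total affine count: 18.
Full point count |E(F_13)| = 18 + 1 = 19.
Hasse bound: |19 − (13+1)| = |5| = 5 ≤ 2√13 ≈ 7.2111 ✓.


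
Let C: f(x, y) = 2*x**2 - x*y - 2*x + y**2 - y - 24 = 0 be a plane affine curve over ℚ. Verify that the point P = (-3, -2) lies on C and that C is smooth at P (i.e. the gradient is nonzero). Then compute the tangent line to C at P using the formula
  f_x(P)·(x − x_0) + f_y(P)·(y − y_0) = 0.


Tangent line at P: -12*x - 2*y - 40 = 0.

Step 1: f(-3, -2) = 0, so P lies on C.
Step 2: partial derivatives
  f_x(x, y) = 4*x - y - 2, f_y(x, y) = -x + 2*y - 1.
  f_x(P) = -12, f_y(P) = -2 (gradient nonzero, so P is smooth).
Step 3: tangent line at P: -12·(x − -3) + -2·(y − -2) = 0.
Expanding: -12*x - 2*y - 40 = 0.


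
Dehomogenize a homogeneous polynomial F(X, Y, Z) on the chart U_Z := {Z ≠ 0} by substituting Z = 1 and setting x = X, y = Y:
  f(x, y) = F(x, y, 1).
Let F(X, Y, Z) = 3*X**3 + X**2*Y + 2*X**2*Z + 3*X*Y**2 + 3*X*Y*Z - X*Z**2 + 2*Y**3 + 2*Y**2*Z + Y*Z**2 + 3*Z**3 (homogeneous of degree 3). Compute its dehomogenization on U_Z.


f(x, y) = 3*x**3 + x**2*y + 2*x**2 + 3*x*y**2 + 3*x*y - x + 2*y**3 + 2*y**2 + y + 3

On U_Z we set Z = 1. Each monomial c·X^i·Y^j·Z^k in F becomes c·x^i·y^j·1^k = c·x^i·y^j.
Substituting Z = 1: F(X, Y, 1) = 3*x**3 + x**2*y + 2*x**2 + 3*x*y**2 + 3*x*y - x + 2*y**3 + 2*y**2 + y + 3.
Note: deg(f) ≤ deg(F) = 3; strict inequality happens when F is divisible by Z (lost terms).


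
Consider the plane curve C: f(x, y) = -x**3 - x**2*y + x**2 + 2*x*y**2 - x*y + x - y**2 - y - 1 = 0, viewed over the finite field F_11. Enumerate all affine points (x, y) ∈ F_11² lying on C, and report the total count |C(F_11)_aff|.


Affine F_11-points: {(1, 0), (1, 3), (3, 2), (3, 5), (6, 10), (7, 4), (7, 8), (10, 0), (10, 7)}; count = 9.

For each of the 121 pairs (x, y) ∈ F_11², evaluate f(x, y) mod 11. Record the zeros.
  x = 0: [0↦10, 1↦8, 2↦4, 3↦9, 4↦1, 5↦2, 6↦1, 7↦9, 8↦4, 9↦8, 10↦10]  zeros at y ∈ ∅
  x = 1: [0↦0, 1↦9, 2↦9, 3↦0, 4↦4, 5↦10, 6↦7, 7↦6, 8↦7, 9↦10, 10↦4]  zeros at y ∈ {0, 3}
  x = 2: [0↦8, 1↦4, 2↦6, 3↦3, 4↦6, 5↦4, 6↦8, 7↦7, 8↦1, 9↦1, 10↦7]  zeros at y ∈ ∅
  x = 3: [0↦6, 1↦9, 2↦0, 3↦1, 4↦1, 5↦0, 6↦9, 7↦6, 8↦2, 9↦8, 10↦2]  zeros at y ∈ {2, 5}
  x = 4: [0↦10, 1↦7, 2↦7, 3↦10, 4↦5, 5↦3, 6↦4, 7↦8, 8↦4, 9↦3, 10↦5]  zeros at y ∈ ∅
  x = 5: [0↦3, 1↦3, 2↦10, 3↦2, 4↦1, 5↦7, 6↦9, 7↦7, 8↦1, 9↦2, 10↦10]  zeros at y ∈ ∅
  x = 6: [0↦1, 1↦2, 2↦3, 3↦4, 4↦5, 5↦6, 6↦7, 7↦8, 8↦9, 9↦10, 10↦0]  zeros at y ∈ {10}
  x = 7: [0↦9, 1↦9, 2↦2, 3↦10, 4↦0, 5↦5, 6↦3, 7↦5, 8↦0, 9↦10, 10↦2]  zeros at y ∈ {4, 8}
  x = 8: [0↦10, 1↦7, 2↦1, 3↦3, 4↦2, 5↦9, 6↦2, 7↦3, 8↦1, 9↦7, 10↦10]  zeros at y ∈ ∅
  x = 9: [0↦9, 1↦1, 2↦5, 3↦10, 4↦5, 5↦1, 6↦9, 7↦7, 8↦6, 9↦6, 10↦7]  zeros at y ∈ ∅
  x = 10: [0↦0, 1↦7, 2↦8, 3↦3, 4↦3, 5↦8, 6↦7, 7↦0, 8↦9, 9↦1, 10↦9]  zeros at y ∈ {0, 7}
Collecting zeros: affine points = {(1, 0), (1, 3), (3, 2), (3, 5), (6, 10), (7, 4), (7, 8), (10, 0), (10, 7)}.
Total count |C(F_11)_aff| = 9.


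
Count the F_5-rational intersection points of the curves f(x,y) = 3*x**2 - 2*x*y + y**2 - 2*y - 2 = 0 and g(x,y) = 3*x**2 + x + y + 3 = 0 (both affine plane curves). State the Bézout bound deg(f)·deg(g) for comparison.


Common zeros: ∅; count = 0; Bézout bound = 4.

deg(f) = 2, deg(g) = 2, so Bézout bound = 4.
Scan x ∈ F_5. For each x, list the y ∈ F_5 with f(x, y) ≡ 0 and those with g(x, y) ≡ 0 (mod 5); the common zeros in that column are the intersection.
  x = 0: f ≡ 0 at y ∈ ∅; g ≡ 0 at y ∈ {2}; common: ∅.
  x = 1: f ≡ 0 at y ∈ ∅; g ≡ 0 at y ∈ {3}; common: ∅.
  x = 2: f ≡ 0 at y ∈ {0, 1}; g ≡ 0 at y ∈ {3}; common: ∅.
  x = 3: f ≡ 0 at y ∈ {0, 3}; g ≡ 0 at y ∈ {2}; common: ∅.
  x = 4: f ≡ 0 at y ∈ {2, 3}; g ≡ 0 at y ∈ {0}; common: ∅.
Collecting: common zeros = ∅, so the count is 0.
Comparison with the Bézout bound: 0 ≤ 4 = deg(f)·deg(g), as expected for curves with no common component (the affine F_5-count falls short of the bound because intersections may lie at infinity, over extension fields, or carry multiplicity).


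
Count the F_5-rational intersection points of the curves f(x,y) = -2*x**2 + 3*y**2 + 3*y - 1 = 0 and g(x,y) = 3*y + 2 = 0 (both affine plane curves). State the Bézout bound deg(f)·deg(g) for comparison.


Common zeros: {(0, 1)}; count = 1; Bézout bound = 2.

deg(f) = 2, deg(g) = 1, so Bézout bound = 2.
Scan x ∈ F_5. For each x, list the y ∈ F_5 with f(x, y) ≡ 0 and those with g(x, y) ≡ 0 (mod 5); the common zeros in that column are the intersection.
  x = 0: f ≡ 0 at y ∈ {1, 3}; g ≡ 0 at y ∈ {1}; common: {1}.
  x = 1: f ≡ 0 at y ∈ {2}; g ≡ 0 at y ∈ {1}; common: ∅.
  x = 2: f ≡ 0 at y ∈ ∅; g ≡ 0 at y ∈ {1}; common: ∅.
  x = 3: f ≡ 0 at y ∈ ∅; g ≡ 0 at y ∈ {1}; common: ∅.
  x = 4: f ≡ 0 at y ∈ {2}; g ≡ 0 at y ∈ {1}; common: ∅.
Collecting: common zeros = {(0, 1)}, so the count is 1.
Comparison with the Bézout bound: 1 ≤ 2 = deg(f)·deg(g), as expected for curves with no common component (the affine F_5-count falls short of the bound because intersections may lie at infinity, over extension fields, or carry multiplicity).


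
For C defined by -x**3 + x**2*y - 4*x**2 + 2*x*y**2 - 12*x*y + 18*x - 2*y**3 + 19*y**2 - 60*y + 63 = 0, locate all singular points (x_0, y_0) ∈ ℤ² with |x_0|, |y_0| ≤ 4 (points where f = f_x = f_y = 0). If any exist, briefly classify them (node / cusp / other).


Singular points: {(0, 3)}; classification: node.

Compute partial derivatives:
  f_x = -3*x**2 + 2*x*y - 8*x + 2*y**2 - 12*y + 18.
  f_y = x**2 + 4*x*y - 12*x - 6*y**2 + 38*y - 60.
Scan x_0 ∈ {−4, ..., 4}. For each x_0, f_y(x_0, y) is a polynomial in y; find its integer roots y ∈ {−4, ..., 4}, then test f_x and f at those candidates.
  x = -4: f_y(-4, y) = -6*y**2 + 22*y + 4; no integer root y with |y| ≤ 4.
  x = -3: f_y(-3, y) = -6*y**2 + 26*y - 15; no integer root y with |y| ≤ 4.
  x = -2: f_y(-2, y) = -6*y**2 + 30*y - 32; no integer root y with |y| ≤ 4.
  x = -1: f_y(-1, y) = -6*y**2 + 34*y - 47; no integer root y with |y| ≤ 4.
  x = 0: f_y(0, y) = -6*y**2 + 38*y - 60; vanishes at y ∈ {3}. (0, 3): f_x = 0, f = 0 — SINGULAR.
  x = 1: f_y(1, y) = -6*y**2 + 42*y - 71; no integer root y with |y| ≤ 4.
  x = 2: f_y(2, y) = -6*y**2 + 46*y - 80; no integer root y with |y| ≤ 4.
  x = 3: f_y(3, y) = -6*y**2 + 50*y - 87; no integer root y with |y| ≤ 4.
  x = 4: f_y(4, y) = -6*y**2 + 54*y - 92; no integer root y with |y| ≤ 4.
Only singular point on the grid: (0, 3).
Classify: substitute x = 0 + u, y = 3 + v and expand: f = -u**3 + u**2*v - u**2 + 2*u*v**2 - 2*v**3 + v**2.
No constant or linear terms (consistent with a singular point). Quadratic part: -u**2 + v**2. Cubic part: -u**3 + u**2*v + 2*u*v**2 - 2*v**3.
The quadratic part v**2 - u**2 = (v − u)(v + u) splits into two distinct linear factors, so there are two distinct tangent lines y − 3 = ±(x − 0) — this is a node (ordinary double point).
Classification: node.


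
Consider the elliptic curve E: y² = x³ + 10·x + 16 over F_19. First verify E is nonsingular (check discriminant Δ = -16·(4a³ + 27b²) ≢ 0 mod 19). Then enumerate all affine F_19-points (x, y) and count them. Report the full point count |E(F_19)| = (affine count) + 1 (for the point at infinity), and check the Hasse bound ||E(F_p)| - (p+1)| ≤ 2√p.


Affine points = {(0, 4), (0, 15), (2, 5), (2, 14), (3, 4), (3, 15), (4, 5), (4, 14), (5, 1), (5, 18), (6, 8), (6, 11), (7, 7), (7, 12), (8, 0), (13, 5), (13, 14), (15, 8), (15, 11), (16, 4), (16, 15), (17, 8), (17, 11), (18, 9), (18, 10)}; affine count = 25; |E(F_19)| = 26.

Discriminant check: Δ ∝ 4a³ + 27b² = 4·10³ + 27·16² = 4·1000 + 27·256 ≡ 6 (mod 19). Nonzero ⇒ E is nonsingular.
For each x ∈ F_19, compute rhs = x³ + 10·x + 16 mod 19, then count y ∈ F_19 with y² ≡ rhs.
  x = 0: rhs = 16, matching y values: 4, 15 (2 points).
  x = 1: rhs = 8, matching y values: none (0 points).
  x = 2: rhs = 6, matching y values: 5, 14 (2 points).
  x = 3: rhs = 16, matching y values: 4, 15 (2 points).
  x = 4: rhs = 6, matching y values: 5, 14 (2 points).
  x = 5: rhs = 1, matching y values: 1, 18 (2 points).
  x = 6: rhs = 7, matching y values: 8, 11 (2 points).
  x = 7: rhs = 11, matching y values: 7, 12 (2 points).
  x = 8: rhs = 0, matching y values: 0 (1 points).
  x = 9: rhs = 18, matching y values: none (0 points).
  x = 10: rhs = 14, matching y values: none (0 points).
  x = 11: rhs = 13, matching y values: none (0 points).
  x = 12: rhs = 2, matching y values: none (0 points).
  x = 13: rhs = 6, matching y values: 5, 14 (2 points).
  x = 14: rhs = 12, matching y values: none (0 points).
  x = 15: rhs = 7, matching y values: 8, 11 (2 points).
  x = 16: rhs = 16, matching y values: 4, 15 (2 points).
  x = 17: rhs = 7, matching y values: 8, 11 (2 points).
  x = 18: rhs = 5, matching y values: 9, 10 (2 points).
Total affine count: 25.
Full point count |E(F_19)| = 25 + 1 = 26.
Hasse bound: |26 − (19+1)| = |6| = 6 ≤ 2√19 ≈ 8.7178 ✓.


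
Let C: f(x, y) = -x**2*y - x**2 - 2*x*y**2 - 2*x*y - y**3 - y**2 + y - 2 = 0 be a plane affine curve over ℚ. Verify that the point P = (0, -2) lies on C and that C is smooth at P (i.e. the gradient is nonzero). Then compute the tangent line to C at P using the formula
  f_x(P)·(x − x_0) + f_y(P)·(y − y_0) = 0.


Tangent line at P: -4*x - 7*y - 14 = 0.

Step 1: f(0, -2) = 0, so P lies on C.
Step 2: partial derivatives
  f_x(x, y) = -2*x*y - 2*x - 2*y**2 - 2*y, f_y(x, y) = -x**2 - 4*x*y - 2*x - 3*y**2 - 2*y + 1.
  f_x(P) = -4, f_y(P) = -7 (gradient nonzero, so P is smooth).
Step 3: tangent line at P: -4·(x − 0) + -7·(y − -2) = 0.
Expanding: -4*x - 7*y - 14 = 0.


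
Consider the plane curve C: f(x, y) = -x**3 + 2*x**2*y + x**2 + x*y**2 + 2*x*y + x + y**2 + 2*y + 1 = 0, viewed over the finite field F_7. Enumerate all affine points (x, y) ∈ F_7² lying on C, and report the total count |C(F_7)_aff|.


Affine F_7-points: {(0, 6), (3, 0), (3, 4), (6, 6)}; count = 4.

For each of the 49 pairs (x, y) ∈ F_7², evaluate f(x, y) mod 7. Record the zeros.
  x = 0: [0↦1, 1↦4, 2↦2, 3↦2, 4↦4, 5↦1, 6↦0]  zeros at y ∈ {6}
  x = 1: [0↦2, 1↦3, 2↦1, 3↦3, 4↦2, 5↦5, 6↦5]  zeros at y ∈ ∅
  x = 2: [0↦6, 1↦2, 2↦4, 3↦5, 4↦5, 5↦4, 6↦2]  zeros at y ∈ ∅
  x = 3: [0↦0, 1↦2, 2↦5, 3↦2, 4↦0, 5↦6, 6↦6]  zeros at y ∈ {0, 4}
  x = 4: [0↦6, 1↦4, 2↦5, 3↦2, 4↦2, 5↦5, 6↦4]  zeros at y ∈ ∅
  x = 5: [0↦4, 1↦2, 2↦5, 3↦6, 4↦5, 5↦2, 6↦4]  zeros at y ∈ ∅
  x = 6: [0↦2, 1↦4, 2↦6, 3↦1, 4↦3, 5↦5, 6↦0]  zeros at y ∈ {6}
Collecting zeros: affine points = {(0, 6), (3, 0), (3, 4), (6, 6)}.
Total count |C(F_7)_aff| = 4.


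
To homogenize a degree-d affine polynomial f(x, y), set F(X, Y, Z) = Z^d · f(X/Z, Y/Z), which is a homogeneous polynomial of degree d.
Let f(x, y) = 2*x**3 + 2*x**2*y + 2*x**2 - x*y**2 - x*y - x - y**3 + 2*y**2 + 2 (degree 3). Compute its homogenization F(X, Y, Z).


F(X, Y, Z) = 2*X**3 + 2*X**2*Y + 2*X**2*Z - X*Y**2 - X*Y*Z - X*Z**2 - Y**3 + 2*Y**2*Z + 2*Z**3

deg(f) = 3.
Substitute x = X/Z, y = Y/Z into f, then multiply by Z^3.
  monomial 2·x^3·y^0 ↦ 2·X^3·Y^0·Z^0.
  monomial 2·x^2·y^1 ↦ 2·X^2·Y^1·Z^0.
  monomial 2·x^2·y^0 ↦ 2·X^2·Y^0·Z^1.
  monomial -1·x^1·y^2 ↦ -1·X^1·Y^2·Z^0.
  monomial -1·x^1·y^1 ↦ -1·X^1·Y^1·Z^1.
  monomial -1·x^1·y^0 ↦ -1·X^1·Y^0·Z^2.
  monomial -1·x^0·y^3 ↦ -1·X^0·Y^3·Z^0.
  monomial 2·x^0·y^2 ↦ 2·X^0·Y^2·Z^1.
  monomial 2·x^0·y^0 ↦ 2·X^0·Y^0·Z^3.
Collecting: F(X, Y, Z) = 2*X**3 + 2*X**2*Y + 2*X**2*Z - X*Y**2 - X*Y*Z - X*Z**2 - Y**3 + 2*Y**2*Z + 2*Z**3.


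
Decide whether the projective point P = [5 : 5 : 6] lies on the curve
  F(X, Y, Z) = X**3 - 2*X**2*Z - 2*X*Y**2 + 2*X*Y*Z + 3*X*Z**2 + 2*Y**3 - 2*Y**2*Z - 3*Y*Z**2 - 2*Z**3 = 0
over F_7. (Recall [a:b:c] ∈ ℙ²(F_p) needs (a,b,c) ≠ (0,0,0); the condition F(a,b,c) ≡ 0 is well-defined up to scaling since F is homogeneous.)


F(5,5,6) ≡ 2 (mod 7); P is NOT on the curve.

Evaluate F(5, 5, 6) term-by-term (mod 7).
  X**3 ↦ 1·125·1·1 = 125
  -2*X**2*Z ↦ -2·25·1·6 = -300
  -2*X*Y**2 ↦ -2·5·25·1 = -250
  2*X*Y*Z ↦ 2·5·5·6 = 300
  3*X*Z**2 ↦ 3·5·1·36 = 540
  2*Y**3 ↦ 2·1·125·1 = 250
  -2*Y**2*Z ↦ -2·1·25·6 = -300
  -3*Y*Z**2 ↦ -3·1·5·36 = -540
  -2*Z**3 ↦ -2·1·1·216 = -432
Sum: F(5, 5, 6) = (125) + (-300) + (-250) + (300) + (540) + (250) + (-300) + (-540) + (-432) = -607.
Reducing mod 7: -607 ≡ 2 (mod 7).
Since F(a, b, c) ≡ 2 ≠ 0 (mod 7), P does NOT lie on the curve.


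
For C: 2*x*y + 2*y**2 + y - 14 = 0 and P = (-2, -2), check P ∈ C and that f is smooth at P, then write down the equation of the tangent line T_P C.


Tangent line at P: -4*x - 11*y - 30 = 0.

Step 1: f(-2, -2) = 0, so P lies on C.
Step 2: partial derivatives
  f_x(x, y) = 2*y, f_y(x, y) = 2*x + 4*y + 1.
  f_x(P) = -4, f_y(P) = -11 (gradient nonzero, so P is smooth).
Step 3: tangent line at P: -4·(x − -2) + -11·(y − -2) = 0.
Expanding: -4*x - 11*y - 30 = 0.


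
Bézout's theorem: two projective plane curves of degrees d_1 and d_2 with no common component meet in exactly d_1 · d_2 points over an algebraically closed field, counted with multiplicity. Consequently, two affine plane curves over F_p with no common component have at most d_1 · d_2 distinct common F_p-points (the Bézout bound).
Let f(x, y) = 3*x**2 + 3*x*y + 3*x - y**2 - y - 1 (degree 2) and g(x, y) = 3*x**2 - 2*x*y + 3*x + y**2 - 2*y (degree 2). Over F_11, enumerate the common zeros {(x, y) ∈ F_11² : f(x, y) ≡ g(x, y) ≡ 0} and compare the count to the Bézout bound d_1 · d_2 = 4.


Common zeros: {(4, 2)}; count = 1; Bézout bound = 4.

deg(f) = 2, deg(g) = 2, so Bézout bound = 4.
Scan x ∈ F_11. For each x, list the y ∈ F_11 with f(x, y) ≡ 0 and those with g(x, y) ≡ 0 (mod 11); the common zeros in that column are the intersection.
  x = 0: f ≡ 0 at y ∈ ∅; g ≡ 0 at y ∈ {0, 2}; common: ∅.
  x = 1: f ≡ 0 at y ∈ ∅; g ≡ 0 at y ∈ {5, 10}; common: ∅.
  x = 2: f ≡ 0 at y ∈ {6, 10}; g ≡ 0 at y ∈ ∅; common: ∅.
  x = 3: f ≡ 0 at y ∈ ∅; g ≡ 0 at y ∈ ∅; common: ∅.
  x = 4: f ≡ 0 at y ∈ {2, 9}; g ≡ 0 at y ∈ {2, 8}; common: {2}.
  x = 5: f ≡ 0 at y ∈ ∅; g ≡ 0 at y ∈ {5, 7}; common: ∅.
  x = 6: f ≡ 0 at y ∈ ∅; g ≡ 0 at y ∈ {7}; common: ∅.
  x = 7: f ≡ 0 at y ∈ {4, 5}; g ≡ 0 at y ∈ ∅; common: ∅.
  x = 8: f ≡ 0 at y ∈ {3, 9}; g ≡ 0 at y ∈ ∅; common: ∅.
  x = 9: f ≡ 0 at y ∈ {5, 10}; g ≡ 0 at y ∈ ∅; common: ∅.
  x = 10: f ≡ 0 at y ∈ {3, 4}; g ≡ 0 at y ∈ {0}; common: ∅.
Collecting: common zeros = {(4, 2)}, so the count is 1.
Comparison with the Bézout bound: 1 ≤ 4 = deg(f)·deg(g), as expected for curves with no common component (the affine F_11-count falls short of the bound because intersections may lie at infinity, over extension fields, or carry multiplicity).


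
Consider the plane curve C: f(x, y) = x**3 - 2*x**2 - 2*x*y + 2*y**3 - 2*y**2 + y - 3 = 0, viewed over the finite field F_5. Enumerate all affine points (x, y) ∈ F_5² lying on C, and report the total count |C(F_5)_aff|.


Affine F_5-points: {(1, 1)}; count = 1.

For each of the 25 pairs (x, y) ∈ F_5², evaluate f(x, y) mod 5. Record the zeros.
  x = 0: [0↦2, 1↦3, 2↦2, 3↦1, 4↦2]  zeros at y ∈ ∅
  x = 1: [0↦1, 1↦0, 2↦2, 3↦4, 4↦3]  zeros at y ∈ {1}
  x = 2: [0↦2, 1↦4, 2↦4, 3↦4, 4↦1]  zeros at y ∈ ∅
  x = 3: [0↦1, 1↦1, 2↦4, 3↦2, 4↦2]  zeros at y ∈ ∅
  x = 4: [0↦4, 1↦2, 2↦3, 3↦4, 4↦2]  zeros at y ∈ ∅
Collecting zeros: affine points = {(1, 1)}.
Total count |C(F_5)_aff| = 1.


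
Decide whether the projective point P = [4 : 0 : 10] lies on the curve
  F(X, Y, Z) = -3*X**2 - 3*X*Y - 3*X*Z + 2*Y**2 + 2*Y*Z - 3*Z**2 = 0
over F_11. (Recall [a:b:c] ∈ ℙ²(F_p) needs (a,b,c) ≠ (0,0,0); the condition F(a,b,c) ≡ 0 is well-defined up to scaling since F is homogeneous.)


F(4,0,10) ≡ 5 (mod 11); P is NOT on the curve.

Evaluate F(4, 0, 10) term-by-term (mod 11).
  -3*X**2 ↦ -3·16·1·1 = -48
  -3*X*Y ↦ -3·4·0·1 = 0
  -3*X*Z ↦ -3·4·1·10 = -120
  2*Y**2 ↦ 2·1·0·1 = 0
  2*Y*Z ↦ 2·1·0·10 = 0
  -3*Z**2 ↦ -3·1·1·100 = -300
Sum: F(4, 0, 10) = (-48) + (0) + (-120) + (0) + (0) + (-300) = -468.
Reducing mod 11: -468 ≡ 5 (mod 11).
Since F(a, b, c) ≡ 5 ≠ 0 (mod 11), P does NOT lie on the curve.


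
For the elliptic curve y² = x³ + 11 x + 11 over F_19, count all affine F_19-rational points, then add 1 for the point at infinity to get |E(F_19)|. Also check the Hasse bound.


Affine points = {(0, 7), (0, 12), (1, 2), (1, 17), (4, 9), (4, 10), (5, 1), (5, 18), (10, 0), (11, 0), (12, 3), (12, 16), (15, 6), (15, 13), (17, 0)}; affine count = 15; |E(F_19)| = 16.

Discriminant check: Δ ∝ 4a³ + 27b² = 4·11³ + 27·11² = 4·1331 + 27·121 ≡ 3 (mod 19). Nonzero ⇒ E is nonsingular.
For each x ∈ F_19, compute rhs = x³ + 11·x + 11 mod 19, then count y ∈ F_19 with y² ≡ rhs.
  x = 0: rhs = 11, matching y values: 7, 12 (2 points).
  x = 1: rhs = 4, matching y values: 2, 17 (2 points).
  x = 2: rhs = 3, matching y values: none (0 points).
  x = 3: rhs = 14, matching y values: none (0 points).
  x = 4: rhs = 5, matching y values: 9, 10 (2 points).
  x = 5: rhs = 1, matching y values: 1, 18 (2 points).
  x = 6: rhs = 8, matching y values: none (0 points).
  x = 7: rhs = 13, matching y values: none (0 points).
  x = 8: rhs = 3, matching y values: none (0 points).
  x = 9: rhs = 3, matching y values: none (0 points).
  x = 10: rhs = 0, matching y values: 0 (1 points).
  x = 11: rhs = 0, matching y values: 0 (1 points).
  x = 12: rhs = 9, matching y values: 3, 16 (2 points).
  x = 13: rhs = 14, matching y values: none (0 points).
  x = 14: rhs = 2, matching y values: none (0 points).
  x = 15: rhs = 17, matching y values: 6, 13 (2 points).
  x = 16: rhs = 8, matching y values: none (0 points).
  x = 17: rhs = 0, matching y values: 0 (1 points).
  x = 18: rhs = 18, matching y values: none (0 points).
Total affine count: 15.
Full point count |E(F_19)| = 15 + 1 = 16.
Hasse bound: |16 − (19+1)| = |-4| = 4 ≤ 2√19 ≈ 8.7178 ✓.


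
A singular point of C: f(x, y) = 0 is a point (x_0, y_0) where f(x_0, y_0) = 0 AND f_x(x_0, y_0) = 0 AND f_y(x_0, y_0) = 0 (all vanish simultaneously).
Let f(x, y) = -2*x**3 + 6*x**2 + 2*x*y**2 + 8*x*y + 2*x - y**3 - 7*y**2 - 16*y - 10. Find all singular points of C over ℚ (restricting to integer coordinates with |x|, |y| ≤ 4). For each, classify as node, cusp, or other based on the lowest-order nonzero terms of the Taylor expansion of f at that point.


Singular points: {(1, -2)}; classification: cusp.

Compute partial derivatives:
  f_x = -6*x**2 + 12*x + 2*y**2 + 8*y + 2.
  f_y = 4*x*y + 8*x - 3*y**2 - 14*y - 16.
Scan x_0 ∈ {−4, ..., 4}. For each x_0, f_y(x_0, y) is a polynomial in y; find its integer roots y ∈ {−4, ..., 4}, then test f_x and f at those candidates.
  x = -4: f_y(-4, y) = -3*y**2 - 30*y - 48; vanishes at y ∈ {-2}. (-4, -2): f_x = -150 ≠ 0.
  x = -3: f_y(-3, y) = -3*y**2 - 26*y - 40; vanishes at y ∈ {-2}. (-3, -2): f_x = -96 ≠ 0.
  x = -2: f_y(-2, y) = -3*y**2 - 22*y - 32; vanishes at y ∈ {-2}. (-2, -2): f_x = -54 ≠ 0.
  x = -1: f_y(-1, y) = -3*y**2 - 18*y - 24; vanishes at y ∈ {-4, -2}. (-1, -4): f_x = -16 ≠ 0; (-1, -2): f_x = -24 ≠ 0.
  x = 0: f_y(0, y) = -3*y**2 - 14*y - 16; vanishes at y ∈ {-2}. (0, -2): f_x = -6 ≠ 0.
  x = 1: f_y(1, y) = -3*y**2 - 10*y - 8; vanishes at y ∈ {-2}. (1, -2): f_x = 0, f = 0 — SINGULAR.
  x = 2: f_y(2, y) = -3*y**2 - 6*y; vanishes at y ∈ {-2, 0}. (2, -2): f_x = -6 ≠ 0; (2, 0): f_x = 2 ≠ 0.
  x = 3: f_y(3, y) = -3*y**2 - 2*y + 8; vanishes at y ∈ {-2}. (3, -2): f_x = -24 ≠ 0.
  x = 4: f_y(4, y) = -3*y**2 + 2*y + 16; vanishes at y ∈ {-2}. (4, -2): f_x = -54 ≠ 0.
Only singular point on the grid: (1, -2).
Classify: substitute x = 1 + u, y = -2 + v and expand: f = -2*u**3 + 2*u*v**2 - v**3 + v**2.
No constant or linear terms (consistent with a singular point). Quadratic part: v**2. Cubic part: -2*u**3 + 2*u*v**2 - v**3.
The quadratic part v**2 is a perfect square, so there is a single (double) tangent line v = 0, i.e. y = -2. Restricting the cubic part to that line (v = 0) leaves -2*u**3 ≠ 0, so f is not divisible by v and the branch is v² ≈ 2*u**3 to lowest order — this is a cusp.
Classification: cusp.


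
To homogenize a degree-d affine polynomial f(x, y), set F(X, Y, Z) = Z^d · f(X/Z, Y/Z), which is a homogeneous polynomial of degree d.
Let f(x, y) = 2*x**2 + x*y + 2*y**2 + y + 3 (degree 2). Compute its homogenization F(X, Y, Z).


F(X, Y, Z) = 2*X**2 + X*Y + 2*Y**2 + Y*Z + 3*Z**2

deg(f) = 2.
Substitute x = X/Z, y = Y/Z into f, then multiply by Z^2.
  monomial 2·x^2·y^0 ↦ 2·X^2·Y^0·Z^0.
  monomial 1·x^1·y^1 ↦ 1·X^1·Y^1·Z^0.
  monomial 2·x^0·y^2 ↦ 2·X^0·Y^2·Z^0.
  monomial 1·x^0·y^1 ↦ 1·X^0·Y^1·Z^1.
  monomial 3·x^0·y^0 ↦ 3·X^0·Y^0·Z^2.
Collecting: F(X, Y, Z) = 2*X**2 + X*Y + 2*Y**2 + Y*Z + 3*Z**2.


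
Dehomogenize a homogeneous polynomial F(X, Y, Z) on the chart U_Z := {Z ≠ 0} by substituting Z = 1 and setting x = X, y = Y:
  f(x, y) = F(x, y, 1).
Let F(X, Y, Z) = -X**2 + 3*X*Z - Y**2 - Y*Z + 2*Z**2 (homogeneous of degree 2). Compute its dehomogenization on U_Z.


f(x, y) = -x**2 + 3*x - y**2 - y + 2

On U_Z we set Z = 1. Each monomial c·X^i·Y^j·Z^k in F becomes c·x^i·y^j·1^k = c·x^i·y^j.
Substituting Z = 1: F(X, Y, 1) = -x**2 + 3*x - y**2 - y + 2.
Note: deg(f) ≤ deg(F) = 2; strict inequality happens when F is divisible by Z (lost terms).


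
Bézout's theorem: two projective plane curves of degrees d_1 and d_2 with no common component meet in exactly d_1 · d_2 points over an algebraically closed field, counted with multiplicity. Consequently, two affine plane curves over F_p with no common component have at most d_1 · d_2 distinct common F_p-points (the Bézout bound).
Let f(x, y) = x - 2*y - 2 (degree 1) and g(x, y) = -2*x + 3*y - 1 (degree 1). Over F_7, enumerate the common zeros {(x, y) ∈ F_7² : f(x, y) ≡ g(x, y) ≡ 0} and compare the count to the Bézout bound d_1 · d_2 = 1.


Common zeros: {(6, 2)}; count = 1; Bézout bound = 1.

deg(f) = 1, deg(g) = 1, so Bézout bound = 1.
Scan x ∈ F_7. For each x, list the y ∈ F_7 with f(x, y) ≡ 0 and those with g(x, y) ≡ 0 (mod 7); the common zeros in that column are the intersection.
  x = 0: f ≡ 0 at y ∈ {6}; g ≡ 0 at y ∈ {5}; common: ∅.
  x = 1: f ≡ 0 at y ∈ {3}; g ≡ 0 at y ∈ {1}; common: ∅.
  x = 2: f ≡ 0 at y ∈ {0}; g ≡ 0 at y ∈ {4}; common: ∅.
  x = 3: f ≡ 0 at y ∈ {4}; g ≡ 0 at y ∈ {0}; common: ∅.
  x = 4: f ≡ 0 at y ∈ {1}; g ≡ 0 at y ∈ {3}; common: ∅.
  x = 5: f ≡ 0 at y ∈ {5}; g ≡ 0 at y ∈ {6}; common: ∅.
  x = 6: f ≡ 0 at y ∈ {2}; g ≡ 0 at y ∈ {2}; common: {2}.
Collecting: common zeros = {(6, 2)}, so the count is 1.
Comparison with the Bézout bound: 1 ≤ 1 = deg(f)·deg(g), as expected for curves with no common component (the bound is attained).


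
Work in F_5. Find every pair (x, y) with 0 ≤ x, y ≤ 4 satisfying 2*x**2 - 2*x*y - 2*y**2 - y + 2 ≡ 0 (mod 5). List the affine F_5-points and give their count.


Affine F_5-points: {(1, 2), (1, 4), (2, 0), (3, 0), (3, 4)}; count = 5.

For each of the 25 pairs (x, y) ∈ F_5², evaluate f(x, y) mod 5. Record the zeros.
  x = 0: [0↦2, 1↦4, 2↦2, 3↦1, 4↦1]  zeros at y ∈ ∅
  x = 1: [0↦4, 1↦4, 2↦0, 3↦2, 4↦0]  zeros at y ∈ {2, 4}
  x = 2: [0↦0, 1↦3, 2↦2, 3↦2, 4↦3]  zeros at y ∈ {0}
  x = 3: [0↦0, 1↦1, 2↦3, 3↦1, 4↦0]  zeros at y ∈ {0, 4}
  x = 4: [0↦4, 1↦3, 2↦3, 3↦4, 4↦1]  zeros at y ∈ ∅
Collecting zeros: affine points = {(1, 2), (1, 4), (2, 0), (3, 0), (3, 4)}.
Total count |C(F_5)_aff| = 5.


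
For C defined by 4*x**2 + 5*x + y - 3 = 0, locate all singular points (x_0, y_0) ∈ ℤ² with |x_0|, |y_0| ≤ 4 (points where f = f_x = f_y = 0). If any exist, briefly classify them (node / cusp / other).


No singular points in the scanned grid; C is smooth there.

Compute partial derivatives:
  f_x = 8*x + 5.
  f_y = 1.
f_y = 1 is a nonzero constant, so f_y never vanishes: no point (x, y) can satisfy f = f_x = f_y = 0. In particular no (x, y) ∈ {−4, ..., 4}² is singular; the curve is smooth.


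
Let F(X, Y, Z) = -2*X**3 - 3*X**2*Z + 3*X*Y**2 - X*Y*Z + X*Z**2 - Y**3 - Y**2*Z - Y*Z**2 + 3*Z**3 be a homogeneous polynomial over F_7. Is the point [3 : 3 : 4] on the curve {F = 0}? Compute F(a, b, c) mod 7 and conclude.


F(3,3,4) ≡ 5 (mod 7); P is NOT on the curve.

Evaluate F(3, 3, 4) term-by-term (mod 7).
  -2*X**3 ↦ -2·27·1·1 = -54
  -3*X**2*Z ↦ -3·9·1·4 = -108
  3*X*Y**2 ↦ 3·3·9·1 = 81
  -X*Y*Z ↦ -1·3·3·4 = -36
  X*Z**2 ↦ 1·3·1·16 = 48
  -Y**3 ↦ -1·1·27·1 = -27
  -Y**2*Z ↦ -1·1·9·4 = -36
  -Y*Z**2 ↦ -1·1·3·16 = -48
  3*Z**3 ↦ 3·1·1·64 = 192
Sum: F(3, 3, 4) = (-54) + (-108) + (81) + (-36) + (48) + (-27) + (-36) + (-48) + (192) = 12.
Reducing mod 7: 12 ≡ 5 (mod 7).
Since F(a, b, c) ≡ 5 ≠ 0 (mod 7), P does NOT lie on the curve.


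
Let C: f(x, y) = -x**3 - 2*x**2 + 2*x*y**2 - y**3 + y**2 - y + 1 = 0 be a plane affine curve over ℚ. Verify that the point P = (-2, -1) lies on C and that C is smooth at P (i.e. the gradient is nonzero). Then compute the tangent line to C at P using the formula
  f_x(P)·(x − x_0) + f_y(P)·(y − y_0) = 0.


Tangent line at P: -2*x + 2*y - 2 = 0.

Step 1: f(-2, -1) = 0, so P lies on C.
Step 2: partial derivatives
  f_x(x, y) = -3*x**2 - 4*x + 2*y**2, f_y(x, y) = 4*x*y - 3*y**2 + 2*y - 1.
  f_x(P) = -2, f_y(P) = 2 (gradient nonzero, so P is smooth).
Step 3: tangent line at P: -2·(x − -2) + 2·(y − -1) = 0.
Expanding: -2*x + 2*y - 2 = 0.


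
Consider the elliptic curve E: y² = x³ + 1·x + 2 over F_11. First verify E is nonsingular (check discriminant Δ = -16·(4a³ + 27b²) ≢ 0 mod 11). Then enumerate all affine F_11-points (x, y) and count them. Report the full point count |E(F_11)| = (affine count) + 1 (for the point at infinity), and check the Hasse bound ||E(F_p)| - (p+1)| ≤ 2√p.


Affine points = {(1, 2), (1, 9), (2, 1), (2, 10), (4, 2), (4, 9), (5, 0), (6, 2), (6, 9), (7, 0), (8, 4), (8, 7), (9, 5), (9, 6), (10, 0)}; affine count = 15; |E(F_11)| = 16.

Discriminant check: Δ ∝ 4a³ + 27b² = 4·1³ + 27·2² = 4·1 + 27·4 ≡ 2 (mod 11). Nonzero ⇒ E is nonsingular.
For each x ∈ F_11, compute rhs = x³ + 1·x + 2 mod 11, then count y ∈ F_11 with y² ≡ rhs.
  x = 0: rhs = 2, matching y values: none (0 points).
  x = 1: rhs = 4, matching y values: 2, 9 (2 points).
  x = 2: rhs = 1, matching y values: 1, 10 (2 points).
  x = 3: rhs = 10, matching y values: none (0 points).
  x = 4: rhs = 4, matching y values: 2, 9 (2 points).
  x = 5: rhs = 0, matching y values: 0 (1 points).
  x = 6: rhs = 4, matching y values: 2, 9 (2 points).
  x = 7: rhs = 0, matching y values: 0 (1 points).
  x = 8: rhs = 5, matching y values: 4, 7 (2 points).
  x = 9: rhs = 3, matching y values: 5, 6 (2 points).
  x = 10: rhs = 0, matching y values: 0 (1 points).
Total affine count: 15.
Full point count |E(F_11)| = 15 + 1 = 16.
Hasse bound: |16 − (11+1)| = |4| = 4 ≤ 2√11 ≈ 6.6332 ✓.


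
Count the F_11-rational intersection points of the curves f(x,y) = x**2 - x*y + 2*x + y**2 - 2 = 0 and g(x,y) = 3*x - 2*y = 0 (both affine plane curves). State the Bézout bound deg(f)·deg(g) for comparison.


Common zeros: ∅; count = 0; Bézout bound = 2.

deg(f) = 2, deg(g) = 1, so Bézout bound = 2.
Scan x ∈ F_11. For each x, list the y ∈ F_11 with f(x, y) ≡ 0 and those with g(x, y) ≡ 0 (mod 11); the common zeros in that column are the intersection.
  x = 0: f ≡ 0 at y ∈ ∅; g ≡ 0 at y ∈ {0}; common: ∅.
  x = 1: f ≡ 0 at y ∈ ∅; g ≡ 0 at y ∈ {7}; common: ∅.
  x = 2: f ≡ 0 at y ∈ ∅; g ≡ 0 at y ∈ {3}; common: ∅.
  x = 3: f ≡ 0 at y ∈ {1, 2}; g ≡ 0 at y ∈ {10}; common: ∅.
  x = 4: f ≡ 0 at y ∈ {0, 4}; g ≡ 0 at y ∈ {6}; common: ∅.
  x = 5: f ≡ 0 at y ∈ {0, 5}; g ≡ 0 at y ∈ {2}; common: ∅.
  x = 6: f ≡ 0 at y ∈ ∅; g ≡ 0 at y ∈ {9}; common: ∅.
  x = 7: f ≡ 0 at y ∈ {1, 6}; g ≡ 0 at y ∈ {5}; common: ∅.
  x = 8: f ≡ 0 at y ∈ {2, 6}; g ≡ 0 at y ∈ {1}; common: ∅.
  x = 9: f ≡ 0 at y ∈ {4, 5}; g ≡ 0 at y ∈ {8}; common: ∅.
  x = 10: f ≡ 0 at y ∈ ∅; g ≡ 0 at y ∈ {4}; common: ∅.
Collecting: common zeros = ∅, so the count is 0.
Comparison with the Bézout bound: 0 ≤ 2 = deg(f)·deg(g), as expected for curves with no common component (the affine F_11-count falls short of the bound because intersections may lie at infinity, over extension fields, or carry multiplicity).


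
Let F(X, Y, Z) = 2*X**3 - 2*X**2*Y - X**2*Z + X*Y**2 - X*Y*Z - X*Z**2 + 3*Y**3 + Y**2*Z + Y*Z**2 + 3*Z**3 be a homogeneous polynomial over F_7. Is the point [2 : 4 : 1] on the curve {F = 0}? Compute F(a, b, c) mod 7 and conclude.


F(2,4,1) ≡ 0 (mod 7); P is on the curve.

Evaluate F(2, 4, 1) term-by-term (mod 7).
  2*X**3 ↦ 2·8·1·1 = 16
  -2*X**2*Y ↦ -2·4·4·1 = -32
  -X**2*Z ↦ -1·4·1·1 = -4
  X*Y**2 ↦ 1·2·16·1 = 32
  -X*Y*Z ↦ -1·2·4·1 = -8
  -X*Z**2 ↦ -1·2·1·1 = -2
  3*Y**3 ↦ 3·1·64·1 = 192
  Y**2*Z ↦ 1·1·16·1 = 16
  Y*Z**2 ↦ 1·1·4·1 = 4
  3*Z**3 ↦ 3·1·1·1 = 3
Sum: F(2, 4, 1) = (16) + (-32) + (-4) + (32) + (-8) + (-2) + (192) + (16) + (4) + (3) = 217.
Reducing mod 7: 217 ≡ 0 (mod 7).
Since F(a, b, c) ≡ 0 (mod 7), P lies on the curve.


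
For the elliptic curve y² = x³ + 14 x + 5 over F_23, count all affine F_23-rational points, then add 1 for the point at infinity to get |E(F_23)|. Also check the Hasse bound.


Affine points = {(2, 8), (2, 15), (5, 4), (5, 19), (6, 11), (6, 12), (7, 3), (7, 20), (8, 10), (8, 13), (9, 3), (9, 20), (10, 8), (10, 15), (11, 8), (11, 15), (14, 1), (14, 22), (15, 5), (15, 18), (16, 1), (16, 22), (17, 2), (17, 21), (19, 0), (22, 6), (22, 17)}; affine count = 27; |E(F_23)| = 28.

Discriminant check: Δ ∝ 4a³ + 27b² = 4·14³ + 27·5² = 4·2744 + 27·25 ≡ 13 (mod 23). Nonzero ⇒ E is nonsingular.
For each x ∈ F_23, compute rhs = x³ + 14·x + 5 mod 23, then count y ∈ F_23 with y² ≡ rhs.
  x = 0: rhs = 5, matching y values: none (0 points).
  x = 1: rhs = 20, matching y values: none (0 points).
  x = 2: rhs = 18, matching y values: 8, 15 (2 points).
  x = 3: rhs = 5, matching y values: none (0 points).
  x = 4: rhs = 10, matching y values: none (0 points).
  x = 5: rhs = 16, matching y values: 4, 19 (2 points).
  x = 6: rhs = 6, matching y values: 11, 12 (2 points).
  x = 7: rhs = 9, matching y values: 3, 20 (2 points).
  x = 8: rhs = 8, matching y values: 10, 13 (2 points).
  x = 9: rhs = 9, matching y values: 3, 20 (2 points).
  x = 10: rhs = 18, matching y values: 8, 15 (2 points).
  x = 11: rhs = 18, matching y values: 8, 15 (2 points).
  x = 12: rhs = 15, matching y values: none (0 points).
  x = 13: rhs = 15, matching y values: none (0 points).
  x = 14: rhs = 1, matching y values: 1, 22 (2 points).
  x = 15: rhs = 2, matching y values: 5, 18 (2 points).
  x = 16: rhs = 1, matching y values: 1, 22 (2 points).
  x = 17: rhs = 4, matching y values: 2, 21 (2 points).
  x = 18: rhs = 17, matching y values: none (0 points).
  x = 19: rhs = 0, matching y values: 0 (1 points).
  x = 20: rhs = 5, matching y values: none (0 points).
  x = 21: rhs = 15, matching y values: none (0 points).
  x = 22: rhs = 13, matching y values: 6, 17 (2 points).
Total affine count: 27.
Full point count |E(F_23)| = 27 + 1 = 28.
Hasse bound: |28 − (23+1)| = |4| = 4 ≤ 2√23 ≈ 9.5917 ✓.


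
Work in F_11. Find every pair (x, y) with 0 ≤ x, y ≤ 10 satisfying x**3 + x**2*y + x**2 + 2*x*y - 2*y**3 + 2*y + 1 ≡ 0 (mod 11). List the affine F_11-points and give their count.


Affine F_11-points: {(0, 2), (0, 7), (1, 10), (2, 3), (2, 5), (3, 2), (3, 10), (5, 2), (6, 0), (6, 5), (6, 6), (7, 10), (8, 5), (8, 8), (8, 9), (10, 1)}; count = 16.

For each of the 121 pairs (x, y) ∈ F_11², evaluate f(x, y) mod 11. Record the zeros.
  x = 0: [0↦1, 1↦1, 2↦0, 3↦8, 4↦2, 5↦3, 6↦10, 7↦0, 8↦5, 9↦2, 10↦1]  zeros at y ∈ {2, 7}
  x = 1: [0↦3, 1↦6, 2↦8, 3↦8, 4↦5, 5↦9, 6↦8, 7↦1, 8↦9, 9↦9, 10↦0]  zeros at y ∈ {10}
  x = 2: [0↦2, 1↦10, 2↦6, 3↦0, 4↦2, 5↦0, 6↦4, 7↦2, 8↦4, 9↦9, 10↦5]  zeros at y ∈ {3, 5}
  x = 3: [0↦4, 1↦8, 2↦0, 3↦1, 4↦10, 5↦4, 6↦4, 7↦9, 8↦7, 9↦8, 10↦0]  zeros at y ∈ {2, 10}
  x = 4: [0↦4, 1↦6, 2↦7, 3↦6, 4↦2, 5↦5, 6↦3, 7↦6, 8↦2, 9↦1, 10↦2]  zeros at y ∈ ∅
  x = 5: [0↦8, 1↦10, 2↦0, 3↦10, 4↦6, 5↦9, 6↦7, 7↦10, 8↦6, 9↦5, 10↦6]  zeros at y ∈ {2}
  x = 6: [0↦0, 1↦4, 2↦7, 3↦8, 4↦6, 5↦0, 6↦0, 7↦5, 8↦3, 9↦4, 10↦7]  zeros at y ∈ {0, 5, 6}
  x = 7: [0↦8, 1↦5, 2↦1, 3↦6, 4↦8, 5↦6, 6↦10, 7↦8, 8↦10, 9↦4, 10↦0]  zeros at y ∈ {10}
  x = 8: [0↦5, 1↦8, 2↦10, 3↦10, 4↦7, 5↦0, 6↦10, 7↦3, 8↦0, 9↦0, 10↦2]  zeros at y ∈ {5, 8, 9}
  x = 9: [0↦8, 1↦8, 2↦7, 3↦4, 4↦9, 5↦10, 6↦6, 7↦7, 8↦1, 9↦9, 10↦8]  zeros at y ∈ ∅
  x = 10: [0↦1, 1↦0, 2↦9, 3↦5, 4↦9, 5↦9, 6↦4, 7↦4, 8↦8, 9↦4, 10↦2]  zeros at y ∈ {1}
Collecting zeros: affine points = {(0, 2), (0, 7), (1, 10), (2, 3), (2, 5), (3, 2), (3, 10), (5, 2), (6, 0), (6, 5), (6, 6), (7, 10), (8, 5), (8, 8), (8, 9), (10, 1)}.
Total count |C(F_11)_aff| = 16.


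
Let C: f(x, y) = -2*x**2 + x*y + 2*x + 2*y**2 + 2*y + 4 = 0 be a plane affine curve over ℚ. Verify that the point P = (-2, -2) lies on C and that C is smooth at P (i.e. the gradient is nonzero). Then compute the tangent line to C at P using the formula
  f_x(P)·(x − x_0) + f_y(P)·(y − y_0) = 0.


Tangent line at P: 8*x - 8*y = 0.

Step 1: f(-2, -2) = 0, so P lies on C.
Step 2: partial derivatives
  f_x(x, y) = -4*x + y + 2, f_y(x, y) = x + 4*y + 2.
  f_x(P) = 8, f_y(P) = -8 (gradient nonzero, so P is smooth).
Step 3: tangent line at P: 8·(x − -2) + -8·(y − -2) = 0.
Expanding: 8*x - 8*y = 0.


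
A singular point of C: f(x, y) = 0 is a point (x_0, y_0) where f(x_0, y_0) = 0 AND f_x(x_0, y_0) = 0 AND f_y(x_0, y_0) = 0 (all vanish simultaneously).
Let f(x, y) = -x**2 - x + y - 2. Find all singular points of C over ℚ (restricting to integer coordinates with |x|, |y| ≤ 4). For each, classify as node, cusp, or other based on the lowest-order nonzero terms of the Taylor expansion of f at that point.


No singular points in the scanned grid; C is smooth there.

Compute partial derivatives:
  f_x = -2*x - 1.
  f_y = 1.
f_y = 1 is a nonzero constant, so f_y never vanishes: no point (x, y) can satisfy f = f_x = f_y = 0. In particular no (x, y) ∈ {−4, ..., 4}² is singular; the curve is smooth.


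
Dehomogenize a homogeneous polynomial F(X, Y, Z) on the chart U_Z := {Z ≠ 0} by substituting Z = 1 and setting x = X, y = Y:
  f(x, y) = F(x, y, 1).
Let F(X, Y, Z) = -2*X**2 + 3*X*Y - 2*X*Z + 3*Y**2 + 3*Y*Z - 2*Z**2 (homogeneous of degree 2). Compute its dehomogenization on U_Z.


f(x, y) = -2*x**2 + 3*x*y - 2*x + 3*y**2 + 3*y - 2

On U_Z we set Z = 1. Each monomial c·X^i·Y^j·Z^k in F becomes c·x^i·y^j·1^k = c·x^i·y^j.
Substituting Z = 1: F(X, Y, 1) = -2*x**2 + 3*x*y - 2*x + 3*y**2 + 3*y - 2.
Note: deg(f) ≤ deg(F) = 2; strict inequality happens when F is divisible by Z (lost terms).
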